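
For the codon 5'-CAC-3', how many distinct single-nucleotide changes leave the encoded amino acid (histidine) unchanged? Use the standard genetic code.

1

Position 1: none → 0 synonymous.
Position 2: none → 0 synonymous.
Position 3: CAU → 1 synonymous.
Total: 0 + 0 + 1 = 1.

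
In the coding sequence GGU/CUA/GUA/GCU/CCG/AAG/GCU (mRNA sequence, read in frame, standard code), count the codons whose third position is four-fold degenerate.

6

Codon 1 GGU (Gly): third position 4-fold.
Codon 2 CUA (Leu): third position 4-fold.
Codon 3 GUA (Val): third position 4-fold.
Codon 4 GCU (Ala): third position 4-fold.
Codon 5 CCG (Pro): third position 4-fold.
Codon 6 AAG (Lys): third position 2-fold.
Codon 7 GCU (Ala): third position 4-fold.
Four-fold degenerate third positions: 6.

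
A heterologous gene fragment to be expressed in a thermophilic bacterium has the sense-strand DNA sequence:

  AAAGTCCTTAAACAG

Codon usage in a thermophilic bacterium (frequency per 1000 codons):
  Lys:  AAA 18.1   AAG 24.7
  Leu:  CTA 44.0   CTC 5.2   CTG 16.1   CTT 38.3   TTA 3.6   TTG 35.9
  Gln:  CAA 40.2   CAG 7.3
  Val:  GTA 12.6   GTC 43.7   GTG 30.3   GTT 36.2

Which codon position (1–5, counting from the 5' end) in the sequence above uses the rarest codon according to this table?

5

Codon 1 AAA (Lys): 18.1 per 1000.
Codon 2 GTC (Val): 43.7 per 1000.
Codon 3 CTT (Leu): 38.3 per 1000.
Codon 4 AAA (Lys): 18.1 per 1000.
Codon 5 CAG (Gln): 7.3 per 1000.
Lowest frequency is 7.3 at codon 5.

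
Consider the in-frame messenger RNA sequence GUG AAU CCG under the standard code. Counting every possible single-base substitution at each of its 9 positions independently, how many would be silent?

Codon 1 (GUG, Val): 3 synonymous substitutions.
Codon 2 (AAU, Asn): 1 synonymous substitution.
Codon 3 (CCG, Pro): 3 synonymous substitutions.
Total: 3 + 1 + 3 = 7.

7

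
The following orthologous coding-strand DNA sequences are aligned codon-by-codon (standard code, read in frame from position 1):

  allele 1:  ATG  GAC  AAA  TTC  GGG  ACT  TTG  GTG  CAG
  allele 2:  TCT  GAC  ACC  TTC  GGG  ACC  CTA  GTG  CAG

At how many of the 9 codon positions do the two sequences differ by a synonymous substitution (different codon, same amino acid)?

2

Codon 1: ATG Met / TCT Ser — nonsynonymous.
Codon 2: GAC Asp / GAC Asp — identical.
Codon 3: AAA Lys / ACC Thr — nonsynonymous.
Codon 4: TTC Phe / TTC Phe — identical.
Codon 5: GGG Gly / GGG Gly — identical.
Codon 6: ACT Thr / ACC Thr — synonymous.
Codon 7: TTG Leu / CTA Leu — synonymous.
Codon 8: GTG Val / GTG Val — identical.
Codon 9: CAG Gln / CAG Gln — identical.
Synonymous differences: 2.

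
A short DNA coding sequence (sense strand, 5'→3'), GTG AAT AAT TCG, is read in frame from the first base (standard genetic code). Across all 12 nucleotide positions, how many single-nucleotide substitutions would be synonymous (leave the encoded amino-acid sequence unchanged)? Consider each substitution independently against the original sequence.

Codon 1 (GTG, Val): 3 synonymous substitutions.
Codon 2 (AAT, Asn): 1 synonymous substitution.
Codon 3 (AAT, Asn): 1 synonymous substitution.
Codon 4 (TCG, Ser): 3 synonymous substitutions.
Total: 3 + 1 + 1 + 3 = 8.

8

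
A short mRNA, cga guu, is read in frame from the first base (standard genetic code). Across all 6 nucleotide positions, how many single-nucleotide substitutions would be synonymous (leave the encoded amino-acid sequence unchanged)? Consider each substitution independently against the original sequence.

Codon 1 (CGA, Arg): 4 synonymous substitutions.
Codon 2 (GUU, Val): 3 synonymous substitutions.
Total: 4 + 3 = 7.

7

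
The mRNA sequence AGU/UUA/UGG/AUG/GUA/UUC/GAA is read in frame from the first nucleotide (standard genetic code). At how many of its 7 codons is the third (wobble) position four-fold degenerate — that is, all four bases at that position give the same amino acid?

1

Codon 1 AGU (Ser): third position 2-fold.
Codon 2 UUA (Leu): third position 2-fold.
Codon 3 UGG (Trp): third position 1-fold.
Codon 4 AUG (Met): third position 1-fold.
Codon 5 GUA (Val): third position 4-fold.
Codon 6 UUC (Phe): third position 2-fold.
Codon 7 GAA (Glu): third position 2-fold.
Four-fold degenerate third positions: 1.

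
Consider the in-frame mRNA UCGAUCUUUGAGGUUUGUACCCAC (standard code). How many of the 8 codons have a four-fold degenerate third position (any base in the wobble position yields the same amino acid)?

3

Codon 1 UCG (Ser): third position 4-fold.
Codon 2 AUC (Ile): third position 3-fold.
Codon 3 UUU (Phe): third position 2-fold.
Codon 4 GAG (Glu): third position 2-fold.
Codon 5 GUU (Val): third position 4-fold.
Codon 6 UGU (Cys): third position 2-fold.
Codon 7 ACC (Thr): third position 4-fold.
Codon 8 CAC (His): third position 2-fold.
Four-fold degenerate third positions: 3.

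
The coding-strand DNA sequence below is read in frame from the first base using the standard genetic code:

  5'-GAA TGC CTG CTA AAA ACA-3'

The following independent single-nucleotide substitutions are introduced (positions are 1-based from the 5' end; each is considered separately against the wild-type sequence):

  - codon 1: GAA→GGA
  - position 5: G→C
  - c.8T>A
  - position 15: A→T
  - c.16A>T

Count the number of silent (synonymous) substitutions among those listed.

Codon 1: GAA (Glu) → GGA (Gly) — missense.
Codon 2: TGC (Cys) → TCC (Ser) — missense.
Codon 3: CTG (Leu) → CAG (Gln) — missense.
Codon 5: AAA (Lys) → AAT (Asn) — missense.
Codon 6: ACA (Thr) → TCA (Ser) — missense.
Synonymous: 0 of 5.

0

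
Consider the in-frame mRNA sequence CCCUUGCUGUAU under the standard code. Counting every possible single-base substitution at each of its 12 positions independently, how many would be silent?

Codon 1 (CCC, Pro): 3 synonymous substitutions.
Codon 2 (UUG, Leu): 2 synonymous substitutions.
Codon 3 (CUG, Leu): 4 synonymous substitutions.
Codon 4 (UAU, Tyr): 1 synonymous substitution.
Total: 3 + 2 + 4 + 1 = 10.

10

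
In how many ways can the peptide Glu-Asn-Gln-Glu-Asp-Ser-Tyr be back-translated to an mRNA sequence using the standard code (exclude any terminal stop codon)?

384

Glu: 2 codons.
Asn: 2 codons.
Gln: 2 codons.
Glu: 2 codons.
Asp: 2 codons.
Ser: 6 codons.
Tyr: 2 codons.
2 × 2 × 2 × 2 × 2 × 6 × 2 = 384.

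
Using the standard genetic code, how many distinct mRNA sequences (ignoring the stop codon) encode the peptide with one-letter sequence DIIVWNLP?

Asp: 2 codons.
Ile: 3 codons.
Ile: 3 codons.
Val: 4 codons.
Trp: 1 codon.
Asn: 2 codons.
Leu: 6 codons.
Pro: 4 codons.
2 × 3 × 3 × 4 × 1 × 2 × 6 × 4 = 3456.

3456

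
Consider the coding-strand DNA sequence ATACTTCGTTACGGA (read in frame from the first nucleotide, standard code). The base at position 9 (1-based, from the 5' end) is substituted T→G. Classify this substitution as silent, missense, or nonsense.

Position 9 falls in codon 3: CGT → Arg.
After the substitution the codon is CGG → Arg.
Both encode Arg, so the change is synonymous.

silent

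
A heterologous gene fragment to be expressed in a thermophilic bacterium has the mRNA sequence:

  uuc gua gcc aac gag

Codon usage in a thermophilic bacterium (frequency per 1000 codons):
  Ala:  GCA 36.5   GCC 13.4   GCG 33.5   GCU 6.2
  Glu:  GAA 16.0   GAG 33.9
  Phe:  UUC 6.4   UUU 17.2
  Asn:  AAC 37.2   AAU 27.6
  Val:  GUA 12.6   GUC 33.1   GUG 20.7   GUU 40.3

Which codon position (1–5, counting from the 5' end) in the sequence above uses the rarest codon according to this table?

Codon 1 UUC (Phe): 6.4 per 1000.
Codon 2 GUA (Val): 12.6 per 1000.
Codon 3 GCC (Ala): 13.4 per 1000.
Codon 4 AAC (Asn): 37.2 per 1000.
Codon 5 GAG (Glu): 33.9 per 1000.
Lowest frequency is 6.4 at codon 1.

1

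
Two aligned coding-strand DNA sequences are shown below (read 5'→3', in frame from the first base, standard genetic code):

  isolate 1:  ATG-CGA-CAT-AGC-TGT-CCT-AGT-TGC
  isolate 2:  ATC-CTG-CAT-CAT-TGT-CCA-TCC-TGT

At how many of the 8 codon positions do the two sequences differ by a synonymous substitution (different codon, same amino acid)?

3

Codon 1: ATG Met / ATC Ile — nonsynonymous.
Codon 2: CGA Arg / CTG Leu — nonsynonymous.
Codon 3: CAT His / CAT His — identical.
Codon 4: AGC Ser / CAT His — nonsynonymous.
Codon 5: TGT Cys / TGT Cys — identical.
Codon 6: CCT Pro / CCA Pro — synonymous.
Codon 7: AGT Ser / TCC Ser — synonymous.
Codon 8: TGC Cys / TGT Cys — synonymous.
Synonymous differences: 3.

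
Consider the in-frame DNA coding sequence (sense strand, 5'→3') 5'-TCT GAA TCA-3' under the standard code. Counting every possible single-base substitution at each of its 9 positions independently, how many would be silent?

7

Codon 1 (TCT, Ser): 3 synonymous substitutions.
Codon 2 (GAA, Glu): 1 synonymous substitution.
Codon 3 (TCA, Ser): 3 synonymous substitutions.
Total: 3 + 1 + 3 = 7.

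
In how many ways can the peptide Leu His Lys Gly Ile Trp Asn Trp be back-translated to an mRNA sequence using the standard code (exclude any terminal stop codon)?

576

Leu: 6 codons.
His: 2 codons.
Lys: 2 codons.
Gly: 4 codons.
Ile: 3 codons.
Trp: 1 codon.
Asn: 2 codons.
Trp: 1 codon.
6 × 2 × 2 × 4 × 3 × 1 × 2 × 1 = 576.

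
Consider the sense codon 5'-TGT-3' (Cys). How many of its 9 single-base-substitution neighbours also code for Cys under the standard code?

1

Position 1: none → 0 synonymous.
Position 2: none → 0 synonymous.
Position 3: TGC → 1 synonymous.
Total: 0 + 0 + 1 = 1.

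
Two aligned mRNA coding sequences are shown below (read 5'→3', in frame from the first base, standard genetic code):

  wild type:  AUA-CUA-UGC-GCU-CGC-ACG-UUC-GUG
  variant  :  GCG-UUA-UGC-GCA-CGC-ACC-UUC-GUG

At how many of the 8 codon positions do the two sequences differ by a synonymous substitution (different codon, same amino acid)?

3

Codon 1: AUA Ile / GCG Ala — nonsynonymous.
Codon 2: CUA Leu / UUA Leu — synonymous.
Codon 3: UGC Cys / UGC Cys — identical.
Codon 4: GCU Ala / GCA Ala — synonymous.
Codon 5: CGC Arg / CGC Arg — identical.
Codon 6: ACG Thr / ACC Thr — synonymous.
Codon 7: UUC Phe / UUC Phe — identical.
Codon 8: GUG Val / GUG Val — identical.
Synonymous differences: 3.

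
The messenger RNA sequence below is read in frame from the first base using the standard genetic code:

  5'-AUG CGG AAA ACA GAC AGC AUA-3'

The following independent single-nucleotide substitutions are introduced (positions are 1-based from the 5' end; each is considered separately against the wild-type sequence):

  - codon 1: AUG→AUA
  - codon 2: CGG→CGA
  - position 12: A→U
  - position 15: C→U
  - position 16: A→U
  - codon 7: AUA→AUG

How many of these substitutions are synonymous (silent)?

3

Codon 1: AUG (Met) → AUA (Ile) — missense.
Codon 2: CGG (Arg) → CGA (Arg) — synonymous.
Codon 4: ACA (Thr) → ACU (Thr) — synonymous.
Codon 5: GAC (Asp) → GAU (Asp) — synonymous.
Codon 6: AGC (Ser) → UGC (Cys) — missense.
Codon 7: AUA (Ile) → AUG (Met) — missense.
Synonymous: 3 of 6.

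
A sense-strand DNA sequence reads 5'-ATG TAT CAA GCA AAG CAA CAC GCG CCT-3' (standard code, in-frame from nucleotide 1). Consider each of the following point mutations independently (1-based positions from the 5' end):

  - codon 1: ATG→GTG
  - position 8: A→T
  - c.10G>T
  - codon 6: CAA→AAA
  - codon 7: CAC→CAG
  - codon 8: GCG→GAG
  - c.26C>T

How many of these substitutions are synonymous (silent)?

Codon 1: ATG (Met) → GTG (Val) — missense.
Codon 3: CAA (Gln) → CTA (Leu) — missense.
Codon 4: GCA (Ala) → TCA (Ser) — missense.
Codon 6: CAA (Gln) → AAA (Lys) — missense.
Codon 7: CAC (His) → CAG (Gln) — missense.
Codon 8: GCG (Ala) → GAG (Glu) — missense.
Codon 9: CCT (Pro) → CTT (Leu) — missense.
Synonymous: 0 of 7.

0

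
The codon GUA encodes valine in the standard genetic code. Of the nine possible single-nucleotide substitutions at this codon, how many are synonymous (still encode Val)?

3

Position 1: none → 0 synonymous.
Position 2: none → 0 synonymous.
Position 3: GUU, GUC, GUG → 3 synonymous.
Total: 0 + 0 + 3 = 3.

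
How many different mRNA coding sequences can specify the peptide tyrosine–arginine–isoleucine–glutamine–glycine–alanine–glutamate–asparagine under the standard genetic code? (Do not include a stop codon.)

4608

Tyr: 2 codons.
Arg: 6 codons.
Ile: 3 codons.
Gln: 2 codons.
Gly: 4 codons.
Ala: 4 codons.
Glu: 2 codons.
Asn: 2 codons.
2 × 6 × 3 × 2 × 4 × 4 × 2 × 2 = 4608.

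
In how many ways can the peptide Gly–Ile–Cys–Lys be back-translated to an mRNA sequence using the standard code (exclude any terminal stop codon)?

Gly: 4 codons.
Ile: 3 codons.
Cys: 2 codons.
Lys: 2 codons.
4 × 3 × 2 × 2 = 48.

48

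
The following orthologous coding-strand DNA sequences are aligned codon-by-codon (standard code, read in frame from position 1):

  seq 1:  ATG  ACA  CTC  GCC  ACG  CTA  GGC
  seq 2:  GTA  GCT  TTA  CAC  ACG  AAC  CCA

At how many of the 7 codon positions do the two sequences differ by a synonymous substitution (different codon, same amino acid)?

Codon 1: ATG Met / GTA Val — nonsynonymous.
Codon 2: ACA Thr / GCT Ala — nonsynonymous.
Codon 3: CTC Leu / TTA Leu — synonymous.
Codon 4: GCC Ala / CAC His — nonsynonymous.
Codon 5: ACG Thr / ACG Thr — identical.
Codon 6: CTA Leu / AAC Asn — nonsynonymous.
Codon 7: GGC Gly / CCA Pro — nonsynonymous.
Synonymous differences: 1.

1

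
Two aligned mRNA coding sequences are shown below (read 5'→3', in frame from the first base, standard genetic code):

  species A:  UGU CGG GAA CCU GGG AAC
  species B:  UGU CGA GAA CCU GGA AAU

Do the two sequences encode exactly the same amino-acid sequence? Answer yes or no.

Codon 1: UGU Cys / UGU Cys — identical.
Codon 2: CGG Arg / CGA Arg — synonymous.
Codon 3: GAA Glu / GAA Glu — identical.
Codon 4: CCU Pro / CCU Pro — identical.
Codon 5: GGG Gly / GGA Gly — synonymous.
Codon 6: AAC Asn / AAU Asn — synonymous.
Nonsynonymous differences: 0 → same protein.

yes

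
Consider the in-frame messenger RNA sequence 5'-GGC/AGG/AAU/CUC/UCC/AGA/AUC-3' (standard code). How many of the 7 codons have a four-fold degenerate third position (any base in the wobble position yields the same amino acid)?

3

Codon 1 GGC (Gly): third position 4-fold.
Codon 2 AGG (Arg): third position 2-fold.
Codon 3 AAU (Asn): third position 2-fold.
Codon 4 CUC (Leu): third position 4-fold.
Codon 5 UCC (Ser): third position 4-fold.
Codon 6 AGA (Arg): third position 2-fold.
Codon 7 AUC (Ile): third position 3-fold.
Four-fold degenerate third positions: 3.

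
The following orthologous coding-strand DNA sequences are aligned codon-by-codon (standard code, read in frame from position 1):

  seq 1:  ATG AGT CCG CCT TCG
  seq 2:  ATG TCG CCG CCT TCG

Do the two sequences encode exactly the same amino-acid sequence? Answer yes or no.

Codon 1: ATG Met / ATG Met — identical.
Codon 2: AGT Ser / TCG Ser — synonymous.
Codon 3: CCG Pro / CCG Pro — identical.
Codon 4: CCT Pro / CCT Pro — identical.
Codon 5: TCG Ser / TCG Ser — identical.
Nonsynonymous differences: 0 → same protein.

yes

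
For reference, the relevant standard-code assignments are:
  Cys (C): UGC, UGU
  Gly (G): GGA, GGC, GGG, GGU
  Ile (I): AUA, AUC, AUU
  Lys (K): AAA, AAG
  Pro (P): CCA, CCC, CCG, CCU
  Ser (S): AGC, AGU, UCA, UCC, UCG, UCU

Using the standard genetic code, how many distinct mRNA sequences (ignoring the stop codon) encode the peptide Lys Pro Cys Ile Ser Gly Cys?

Lys: 2 codons.
Pro: 4 codons.
Cys: 2 codons.
Ile: 3 codons.
Ser: 6 codons.
Gly: 4 codons.
Cys: 2 codons.
2 × 4 × 2 × 3 × 6 × 4 × 2 = 2304.

2304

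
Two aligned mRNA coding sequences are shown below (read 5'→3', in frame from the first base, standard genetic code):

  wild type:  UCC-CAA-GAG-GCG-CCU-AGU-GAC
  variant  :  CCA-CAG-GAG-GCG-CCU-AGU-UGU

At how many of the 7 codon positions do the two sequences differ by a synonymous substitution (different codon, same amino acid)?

1

Codon 1: UCC Ser / CCA Pro — nonsynonymous.
Codon 2: CAA Gln / CAG Gln — synonymous.
Codon 3: GAG Glu / GAG Glu — identical.
Codon 4: GCG Ala / GCG Ala — identical.
Codon 5: CCU Pro / CCU Pro — identical.
Codon 6: AGU Ser / AGU Ser — identical.
Codon 7: GAC Asp / UGU Cys — nonsynonymous.
Synonymous differences: 1.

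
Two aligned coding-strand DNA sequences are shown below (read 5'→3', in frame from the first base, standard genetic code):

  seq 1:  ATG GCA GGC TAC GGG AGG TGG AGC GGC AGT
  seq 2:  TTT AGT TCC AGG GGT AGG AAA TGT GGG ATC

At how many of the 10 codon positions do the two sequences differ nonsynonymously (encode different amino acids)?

Codon 1: ATG Met / TTT Phe — nonsynonymous.
Codon 2: GCA Ala / AGT Ser — nonsynonymous.
Codon 3: GGC Gly / TCC Ser — nonsynonymous.
Codon 4: TAC Tyr / AGG Arg — nonsynonymous.
Codon 5: GGG Gly / GGT Gly — synonymous.
Codon 6: AGG Arg / AGG Arg — identical.
Codon 7: TGG Trp / AAA Lys — nonsynonymous.
Codon 8: AGC Ser / TGT Cys — nonsynonymous.
Codon 9: GGC Gly / GGG Gly — synonymous.
Codon 10: AGT Ser / ATC Ile — nonsynonymous.
Nonsynonymous differences: 7.

7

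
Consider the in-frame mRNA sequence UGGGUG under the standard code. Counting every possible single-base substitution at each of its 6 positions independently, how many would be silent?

3

Codon 1 (UGG, Trp): 0 synonymous substitutions.
Codon 2 (GUG, Val): 3 synonymous substitutions.
Total: 0 + 3 = 3.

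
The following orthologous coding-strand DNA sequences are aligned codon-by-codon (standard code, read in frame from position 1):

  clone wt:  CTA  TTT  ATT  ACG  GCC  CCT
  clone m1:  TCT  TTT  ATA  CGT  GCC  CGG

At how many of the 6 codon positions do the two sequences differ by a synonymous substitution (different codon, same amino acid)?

1

Codon 1: CTA Leu / TCT Ser — nonsynonymous.
Codon 2: TTT Phe / TTT Phe — identical.
Codon 3: ATT Ile / ATA Ile — synonymous.
Codon 4: ACG Thr / CGT Arg — nonsynonymous.
Codon 5: GCC Ala / GCC Ala — identical.
Codon 6: CCT Pro / CGG Arg — nonsynonymous.
Synonymous differences: 1.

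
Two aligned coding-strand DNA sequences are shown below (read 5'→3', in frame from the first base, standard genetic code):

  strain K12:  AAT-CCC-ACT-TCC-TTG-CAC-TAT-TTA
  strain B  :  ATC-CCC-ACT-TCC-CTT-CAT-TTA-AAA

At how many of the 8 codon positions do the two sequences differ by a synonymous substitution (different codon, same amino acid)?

2

Codon 1: AAT Asn / ATC Ile — nonsynonymous.
Codon 2: CCC Pro / CCC Pro — identical.
Codon 3: ACT Thr / ACT Thr — identical.
Codon 4: TCC Ser / TCC Ser — identical.
Codon 5: TTG Leu / CTT Leu — synonymous.
Codon 6: CAC His / CAT His — synonymous.
Codon 7: TAT Tyr / TTA Leu — nonsynonymous.
Codon 8: TTA Leu / AAA Lys — nonsynonymous.
Synonymous differences: 2.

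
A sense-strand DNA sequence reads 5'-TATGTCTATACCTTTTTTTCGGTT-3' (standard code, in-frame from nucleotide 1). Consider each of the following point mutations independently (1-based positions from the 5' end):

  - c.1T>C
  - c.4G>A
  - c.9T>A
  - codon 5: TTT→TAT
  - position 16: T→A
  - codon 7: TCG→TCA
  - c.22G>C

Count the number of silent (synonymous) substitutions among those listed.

1

Codon 1: TAT (Tyr) → CAT (His) — missense.
Codon 2: GTC (Val) → ATC (Ile) — missense.
Codon 3: TAT (Tyr) → TAA (Stop) — nonsense.
Codon 5: TTT (Phe) → TAT (Tyr) — missense.
Codon 6: TTT (Phe) → ATT (Ile) — missense.
Codon 7: TCG (Ser) → TCA (Ser) — synonymous.
Codon 8: GTT (Val) → CTT (Leu) — missense.
Synonymous: 1 of 7.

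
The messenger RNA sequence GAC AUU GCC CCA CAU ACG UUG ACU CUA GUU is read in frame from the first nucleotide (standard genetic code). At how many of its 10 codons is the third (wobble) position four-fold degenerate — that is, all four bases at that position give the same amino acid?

Codon 1 GAC (Asp): third position 2-fold.
Codon 2 AUU (Ile): third position 3-fold.
Codon 3 GCC (Ala): third position 4-fold.
Codon 4 CCA (Pro): third position 4-fold.
Codon 5 CAU (His): third position 2-fold.
Codon 6 ACG (Thr): third position 4-fold.
Codon 7 UUG (Leu): third position 2-fold.
Codon 8 ACU (Thr): third position 4-fold.
Codon 9 CUA (Leu): third position 4-fold.
Codon 10 GUU (Val): third position 4-fold.
Four-fold degenerate third positions: 6.

6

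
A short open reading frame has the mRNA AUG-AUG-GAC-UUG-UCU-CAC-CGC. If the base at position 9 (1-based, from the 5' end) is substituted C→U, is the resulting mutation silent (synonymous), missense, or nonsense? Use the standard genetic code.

silent

Position 9 falls in codon 3: GAC → Asp.
After the substitution the codon is GAU → Asp.
Both encode Asp, so the change is synonymous.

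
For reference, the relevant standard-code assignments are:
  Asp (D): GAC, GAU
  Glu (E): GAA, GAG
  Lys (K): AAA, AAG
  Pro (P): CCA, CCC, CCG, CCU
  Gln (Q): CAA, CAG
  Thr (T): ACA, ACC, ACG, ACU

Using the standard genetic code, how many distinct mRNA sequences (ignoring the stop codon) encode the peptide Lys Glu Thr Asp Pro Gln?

256

Lys: 2 codons.
Glu: 2 codons.
Thr: 4 codons.
Asp: 2 codons.
Pro: 4 codons.
Gln: 2 codons.
2 × 2 × 4 × 2 × 4 × 2 = 256.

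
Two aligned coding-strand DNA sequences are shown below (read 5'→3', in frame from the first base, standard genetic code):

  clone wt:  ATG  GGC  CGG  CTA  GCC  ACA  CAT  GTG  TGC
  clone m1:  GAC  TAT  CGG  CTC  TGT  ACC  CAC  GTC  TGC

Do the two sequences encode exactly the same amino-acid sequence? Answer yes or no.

Codon 1: ATG Met / GAC Asp — nonsynonymous.
Codon 2: GGC Gly / TAT Tyr — nonsynonymous.
Codon 3: CGG Arg / CGG Arg — identical.
Codon 4: CTA Leu / CTC Leu — synonymous.
Codon 5: GCC Ala / TGT Cys — nonsynonymous.
Codon 6: ACA Thr / ACC Thr — synonymous.
Codon 7: CAT His / CAC His — synonymous.
Codon 8: GTG Val / GTC Val — synonymous.
Codon 9: TGC Cys / TGC Cys — identical.
Nonsynonymous differences: 3 → different protein.

no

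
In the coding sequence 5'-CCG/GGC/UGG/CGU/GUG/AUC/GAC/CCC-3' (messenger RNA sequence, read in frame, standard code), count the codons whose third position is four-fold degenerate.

5

Codon 1 CCG (Pro): third position 4-fold.
Codon 2 GGC (Gly): third position 4-fold.
Codon 3 UGG (Trp): third position 1-fold.
Codon 4 CGU (Arg): third position 4-fold.
Codon 5 GUG (Val): third position 4-fold.
Codon 6 AUC (Ile): third position 3-fold.
Codon 7 GAC (Asp): third position 2-fold.
Codon 8 CCC (Pro): third position 4-fold.
Four-fold degenerate third positions: 5.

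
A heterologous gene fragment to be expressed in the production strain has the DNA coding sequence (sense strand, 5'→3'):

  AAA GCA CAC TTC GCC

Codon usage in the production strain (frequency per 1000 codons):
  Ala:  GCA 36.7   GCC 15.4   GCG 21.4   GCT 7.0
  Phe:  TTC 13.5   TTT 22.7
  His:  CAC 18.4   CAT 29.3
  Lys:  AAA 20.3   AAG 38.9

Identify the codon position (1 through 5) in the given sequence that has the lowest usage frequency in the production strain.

Codon 1 AAA (Lys): 20.3 per 1000.
Codon 2 GCA (Ala): 36.7 per 1000.
Codon 3 CAC (His): 18.4 per 1000.
Codon 4 TTC (Phe): 13.5 per 1000.
Codon 5 GCC (Ala): 15.4 per 1000.
Lowest frequency is 13.5 at codon 4.

4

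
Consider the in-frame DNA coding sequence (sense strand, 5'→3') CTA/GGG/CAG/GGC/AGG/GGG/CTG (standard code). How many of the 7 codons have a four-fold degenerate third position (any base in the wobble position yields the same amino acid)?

5

Codon 1 CTA (Leu): third position 4-fold.
Codon 2 GGG (Gly): third position 4-fold.
Codon 3 CAG (Gln): third position 2-fold.
Codon 4 GGC (Gly): third position 4-fold.
Codon 5 AGG (Arg): third position 2-fold.
Codon 6 GGG (Gly): third position 4-fold.
Codon 7 CTG (Leu): third position 4-fold.
Four-fold degenerate third positions: 5.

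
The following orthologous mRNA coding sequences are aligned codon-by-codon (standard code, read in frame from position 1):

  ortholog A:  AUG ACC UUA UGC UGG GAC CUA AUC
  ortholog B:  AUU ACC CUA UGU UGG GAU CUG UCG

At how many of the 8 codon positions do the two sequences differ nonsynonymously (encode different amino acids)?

Codon 1: AUG Met / AUU Ile — nonsynonymous.
Codon 2: ACC Thr / ACC Thr — identical.
Codon 3: UUA Leu / CUA Leu — synonymous.
Codon 4: UGC Cys / UGU Cys — synonymous.
Codon 5: UGG Trp / UGG Trp — identical.
Codon 6: GAC Asp / GAU Asp — synonymous.
Codon 7: CUA Leu / CUG Leu — synonymous.
Codon 8: AUC Ile / UCG Ser — nonsynonymous.
Nonsynonymous differences: 2.

2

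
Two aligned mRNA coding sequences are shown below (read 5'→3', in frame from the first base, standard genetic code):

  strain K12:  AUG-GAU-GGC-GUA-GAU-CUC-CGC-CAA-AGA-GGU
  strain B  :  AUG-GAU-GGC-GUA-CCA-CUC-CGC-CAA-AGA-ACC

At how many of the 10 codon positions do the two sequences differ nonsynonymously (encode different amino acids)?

Codon 1: AUG Met / AUG Met — identical.
Codon 2: GAU Asp / GAU Asp — identical.
Codon 3: GGC Gly / GGC Gly — identical.
Codon 4: GUA Val / GUA Val — identical.
Codon 5: GAU Asp / CCA Pro — nonsynonymous.
Codon 6: CUC Leu / CUC Leu — identical.
Codon 7: CGC Arg / CGC Arg — identical.
Codon 8: CAA Gln / CAA Gln — identical.
Codon 9: AGA Arg / AGA Arg — identical.
Codon 10: GGU Gly / ACC Thr — nonsynonymous.
Nonsynonymous differences: 2.

2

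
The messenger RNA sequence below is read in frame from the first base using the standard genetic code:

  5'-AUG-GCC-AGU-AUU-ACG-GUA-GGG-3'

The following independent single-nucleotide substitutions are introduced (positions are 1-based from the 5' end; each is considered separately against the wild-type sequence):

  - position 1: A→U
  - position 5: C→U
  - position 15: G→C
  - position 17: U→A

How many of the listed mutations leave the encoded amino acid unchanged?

1

Codon 1: AUG (Met) → UUG (Leu) — missense.
Codon 2: GCC (Ala) → GUC (Val) — missense.
Codon 5: ACG (Thr) → ACC (Thr) — synonymous.
Codon 6: GUA (Val) → GAA (Glu) — missense.
Synonymous: 1 of 4.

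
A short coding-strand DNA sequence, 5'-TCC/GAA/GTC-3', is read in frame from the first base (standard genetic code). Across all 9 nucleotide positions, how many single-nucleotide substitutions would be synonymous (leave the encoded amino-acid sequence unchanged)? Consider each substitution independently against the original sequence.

Codon 1 (TCC, Ser): 3 synonymous substitutions.
Codon 2 (GAA, Glu): 1 synonymous substitution.
Codon 3 (GTC, Val): 3 synonymous substitutions.
Total: 3 + 1 + 3 = 7.

7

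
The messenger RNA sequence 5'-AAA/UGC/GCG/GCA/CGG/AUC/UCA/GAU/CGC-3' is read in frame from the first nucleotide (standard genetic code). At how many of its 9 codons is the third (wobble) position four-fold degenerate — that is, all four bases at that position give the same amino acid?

5

Codon 1 AAA (Lys): third position 2-fold.
Codon 2 UGC (Cys): third position 2-fold.
Codon 3 GCG (Ala): third position 4-fold.
Codon 4 GCA (Ala): third position 4-fold.
Codon 5 CGG (Arg): third position 4-fold.
Codon 6 AUC (Ile): third position 3-fold.
Codon 7 UCA (Ser): third position 4-fold.
Codon 8 GAU (Asp): third position 2-fold.
Codon 9 CGC (Arg): third position 4-fold.
Four-fold degenerate third positions: 5.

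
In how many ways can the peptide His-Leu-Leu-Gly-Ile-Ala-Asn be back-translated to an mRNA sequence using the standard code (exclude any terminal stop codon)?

6912

His: 2 codons.
Leu: 6 codons.
Leu: 6 codons.
Gly: 4 codons.
Ile: 3 codons.
Ala: 4 codons.
Asn: 2 codons.
2 × 6 × 6 × 4 × 3 × 4 × 2 = 6912.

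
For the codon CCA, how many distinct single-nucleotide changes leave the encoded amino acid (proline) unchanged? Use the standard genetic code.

Position 1: none → 0 synonymous.
Position 2: none → 0 synonymous.
Position 3: CCU, CCC, CCG → 3 synonymous.
Total: 0 + 0 + 3 = 3.

3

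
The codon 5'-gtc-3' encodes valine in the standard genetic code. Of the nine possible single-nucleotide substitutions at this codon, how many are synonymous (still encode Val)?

Position 1: none → 0 synonymous.
Position 2: none → 0 synonymous.
Position 3: GTT, GTA, GTG → 3 synonymous.
Total: 0 + 0 + 3 = 3.

3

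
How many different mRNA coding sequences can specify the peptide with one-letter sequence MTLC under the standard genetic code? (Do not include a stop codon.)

48

Met: 1 codon.
Thr: 4 codons.
Leu: 6 codons.
Cys: 2 codons.
1 × 4 × 6 × 2 = 48.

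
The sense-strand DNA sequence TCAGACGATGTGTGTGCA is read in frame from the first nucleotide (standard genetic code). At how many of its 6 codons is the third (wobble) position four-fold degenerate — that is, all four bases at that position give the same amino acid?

3

Codon 1 TCA (Ser): third position 4-fold.
Codon 2 GAC (Asp): third position 2-fold.
Codon 3 GAT (Asp): third position 2-fold.
Codon 4 GTG (Val): third position 4-fold.
Codon 5 TGT (Cys): third position 2-fold.
Codon 6 GCA (Ala): third position 4-fold.
Four-fold degenerate third positions: 3.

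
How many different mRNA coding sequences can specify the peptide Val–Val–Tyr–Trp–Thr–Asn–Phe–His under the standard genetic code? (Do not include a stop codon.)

Val: 4 codons.
Val: 4 codons.
Tyr: 2 codons.
Trp: 1 codon.
Thr: 4 codons.
Asn: 2 codons.
Phe: 2 codons.
His: 2 codons.
4 × 4 × 2 × 1 × 4 × 2 × 2 × 2 = 1024.

1024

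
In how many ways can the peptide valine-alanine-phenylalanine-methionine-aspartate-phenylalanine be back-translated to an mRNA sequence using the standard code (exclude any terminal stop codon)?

Val: 4 codons.
Ala: 4 codons.
Phe: 2 codons.
Met: 1 codon.
Asp: 2 codons.
Phe: 2 codons.
4 × 4 × 2 × 1 × 2 × 2 = 128.

128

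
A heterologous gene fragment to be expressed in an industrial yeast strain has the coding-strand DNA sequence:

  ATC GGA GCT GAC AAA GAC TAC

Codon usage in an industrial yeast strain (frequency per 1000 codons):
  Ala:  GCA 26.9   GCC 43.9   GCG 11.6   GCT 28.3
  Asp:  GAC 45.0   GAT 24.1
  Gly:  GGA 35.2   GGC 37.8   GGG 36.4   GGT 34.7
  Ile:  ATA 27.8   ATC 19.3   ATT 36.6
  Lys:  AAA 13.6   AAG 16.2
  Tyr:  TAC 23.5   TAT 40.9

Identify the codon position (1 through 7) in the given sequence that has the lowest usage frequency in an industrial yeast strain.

5

Codon 1 ATC (Ile): 19.3 per 1000.
Codon 2 GGA (Gly): 35.2 per 1000.
Codon 3 GCT (Ala): 28.3 per 1000.
Codon 4 GAC (Asp): 45.0 per 1000.
Codon 5 AAA (Lys): 13.6 per 1000.
Codon 6 GAC (Asp): 45.0 per 1000.
Codon 7 TAC (Tyr): 23.5 per 1000.
Lowest frequency is 13.6 at codon 5.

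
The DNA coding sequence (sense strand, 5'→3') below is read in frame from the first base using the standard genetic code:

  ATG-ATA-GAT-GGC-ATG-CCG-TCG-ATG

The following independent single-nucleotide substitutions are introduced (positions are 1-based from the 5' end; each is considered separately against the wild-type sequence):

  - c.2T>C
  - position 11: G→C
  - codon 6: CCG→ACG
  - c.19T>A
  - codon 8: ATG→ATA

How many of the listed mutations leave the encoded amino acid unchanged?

0

Codon 1: ATG (Met) → ACG (Thr) — missense.
Codon 4: GGC (Gly) → GCC (Ala) — missense.
Codon 6: CCG (Pro) → ACG (Thr) — missense.
Codon 7: TCG (Ser) → ACG (Thr) — missense.
Codon 8: ATG (Met) → ATA (Ile) — missense.
Synonymous: 0 of 5.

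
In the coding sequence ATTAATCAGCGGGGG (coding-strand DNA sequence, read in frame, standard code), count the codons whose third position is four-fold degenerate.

2

Codon 1 ATT (Ile): third position 3-fold.
Codon 2 AAT (Asn): third position 2-fold.
Codon 3 CAG (Gln): third position 2-fold.
Codon 4 CGG (Arg): third position 4-fold.
Codon 5 GGG (Gly): third position 4-fold.
Four-fold degenerate third positions: 2.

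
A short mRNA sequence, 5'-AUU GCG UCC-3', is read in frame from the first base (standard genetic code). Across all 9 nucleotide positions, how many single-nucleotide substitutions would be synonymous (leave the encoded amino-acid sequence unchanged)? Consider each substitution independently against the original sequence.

Codon 1 (AUU, Ile): 2 synonymous substitutions.
Codon 2 (GCG, Ala): 3 synonymous substitutions.
Codon 3 (UCC, Ser): 3 synonymous substitutions.
Total: 2 + 3 + 3 = 8.

8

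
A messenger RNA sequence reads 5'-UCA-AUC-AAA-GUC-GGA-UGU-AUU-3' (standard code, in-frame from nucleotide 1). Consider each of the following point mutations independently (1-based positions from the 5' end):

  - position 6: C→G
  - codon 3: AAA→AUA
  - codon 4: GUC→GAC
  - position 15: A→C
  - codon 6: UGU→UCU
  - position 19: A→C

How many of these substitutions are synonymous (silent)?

1

Codon 2: AUC (Ile) → AUG (Met) — missense.
Codon 3: AAA (Lys) → AUA (Ile) — missense.
Codon 4: GUC (Val) → GAC (Asp) — missense.
Codon 5: GGA (Gly) → GGC (Gly) — synonymous.
Codon 6: UGU (Cys) → UCU (Ser) — missense.
Codon 7: AUU (Ile) → CUU (Leu) — missense.
Synonymous: 1 of 6.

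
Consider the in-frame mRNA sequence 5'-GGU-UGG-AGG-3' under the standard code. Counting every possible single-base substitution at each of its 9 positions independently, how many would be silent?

5

Codon 1 (GGU, Gly): 3 synonymous substitutions.
Codon 2 (UGG, Trp): 0 synonymous substitutions.
Codon 3 (AGG, Arg): 2 synonymous substitutions.
Total: 3 + 0 + 2 = 5.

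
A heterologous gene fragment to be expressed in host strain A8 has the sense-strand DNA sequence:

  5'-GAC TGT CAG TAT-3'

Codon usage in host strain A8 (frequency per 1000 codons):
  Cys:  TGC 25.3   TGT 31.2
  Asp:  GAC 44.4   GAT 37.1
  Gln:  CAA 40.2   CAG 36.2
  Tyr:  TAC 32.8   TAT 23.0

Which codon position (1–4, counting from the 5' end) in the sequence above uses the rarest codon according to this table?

4

Codon 1 GAC (Asp): 44.4 per 1000.
Codon 2 TGT (Cys): 31.2 per 1000.
Codon 3 CAG (Gln): 36.2 per 1000.
Codon 4 TAT (Tyr): 23.0 per 1000.
Lowest frequency is 23.0 at codon 4.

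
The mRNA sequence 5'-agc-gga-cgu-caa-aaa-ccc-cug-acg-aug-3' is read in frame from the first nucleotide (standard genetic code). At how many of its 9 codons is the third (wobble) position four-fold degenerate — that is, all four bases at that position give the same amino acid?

Codon 1 AGC (Ser): third position 2-fold.
Codon 2 GGA (Gly): third position 4-fold.
Codon 3 CGU (Arg): third position 4-fold.
Codon 4 CAA (Gln): third position 2-fold.
Codon 5 AAA (Lys): third position 2-fold.
Codon 6 CCC (Pro): third position 4-fold.
Codon 7 CUG (Leu): third position 4-fold.
Codon 8 ACG (Thr): third position 4-fold.
Codon 9 AUG (Met): third position 1-fold.
Four-fold degenerate third positions: 5.

5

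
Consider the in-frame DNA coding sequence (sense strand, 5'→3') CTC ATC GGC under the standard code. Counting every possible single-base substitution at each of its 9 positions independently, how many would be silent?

Codon 1 (CTC, Leu): 3 synonymous substitutions.
Codon 2 (ATC, Ile): 2 synonymous substitutions.
Codon 3 (GGC, Gly): 3 synonymous substitutions.
Total: 3 + 2 + 3 = 8.

8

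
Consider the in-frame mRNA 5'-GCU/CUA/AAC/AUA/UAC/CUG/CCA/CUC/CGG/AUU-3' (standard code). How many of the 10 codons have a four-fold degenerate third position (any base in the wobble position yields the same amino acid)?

Codon 1 GCU (Ala): third position 4-fold.
Codon 2 CUA (Leu): third position 4-fold.
Codon 3 AAC (Asn): third position 2-fold.
Codon 4 AUA (Ile): third position 3-fold.
Codon 5 UAC (Tyr): third position 2-fold.
Codon 6 CUG (Leu): third position 4-fold.
Codon 7 CCA (Pro): third position 4-fold.
Codon 8 CUC (Leu): third position 4-fold.
Codon 9 CGG (Arg): third position 4-fold.
Codon 10 AUU (Ile): third position 3-fold.
Four-fold degenerate third positions: 6.

6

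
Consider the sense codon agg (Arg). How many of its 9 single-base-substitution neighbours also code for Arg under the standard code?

Position 1: CGG → 1 synonymous.
Position 2: none → 0 synonymous.
Position 3: AGA → 1 synonymous.
Total: 1 + 0 + 1 = 2.

2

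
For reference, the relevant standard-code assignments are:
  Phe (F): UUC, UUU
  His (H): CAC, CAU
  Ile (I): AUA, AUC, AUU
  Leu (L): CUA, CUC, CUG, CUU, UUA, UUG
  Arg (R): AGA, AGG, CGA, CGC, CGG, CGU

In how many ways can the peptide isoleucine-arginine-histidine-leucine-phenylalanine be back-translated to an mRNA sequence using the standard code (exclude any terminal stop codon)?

432

Ile: 3 codons.
Arg: 6 codons.
His: 2 codons.
Leu: 6 codons.
Phe: 2 codons.
3 × 6 × 2 × 6 × 2 = 432.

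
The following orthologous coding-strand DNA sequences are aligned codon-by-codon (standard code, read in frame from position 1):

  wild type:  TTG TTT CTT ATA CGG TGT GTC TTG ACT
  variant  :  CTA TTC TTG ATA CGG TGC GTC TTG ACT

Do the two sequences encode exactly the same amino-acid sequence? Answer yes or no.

Codon 1: TTG Leu / CTA Leu — synonymous.
Codon 2: TTT Phe / TTC Phe — synonymous.
Codon 3: CTT Leu / TTG Leu — synonymous.
Codon 4: ATA Ile / ATA Ile — identical.
Codon 5: CGG Arg / CGG Arg — identical.
Codon 6: TGT Cys / TGC Cys — synonymous.
Codon 7: GTC Val / GTC Val — identical.
Codon 8: TTG Leu / TTG Leu — identical.
Codon 9: ACT Thr / ACT Thr — identical.
Nonsynonymous differences: 0 → same protein.

yes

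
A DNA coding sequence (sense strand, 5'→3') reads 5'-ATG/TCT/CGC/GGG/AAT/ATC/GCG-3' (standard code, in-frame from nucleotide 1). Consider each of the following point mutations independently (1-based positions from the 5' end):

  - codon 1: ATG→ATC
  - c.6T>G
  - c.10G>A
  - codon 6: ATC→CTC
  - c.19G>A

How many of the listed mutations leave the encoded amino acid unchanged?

Codon 1: ATG (Met) → ATC (Ile) — missense.
Codon 2: TCT (Ser) → TCG (Ser) — synonymous.
Codon 4: GGG (Gly) → AGG (Arg) — missense.
Codon 6: ATC (Ile) → CTC (Leu) — missense.
Codon 7: GCG (Ala) → ACG (Thr) — missense.
Synonymous: 1 of 5.

1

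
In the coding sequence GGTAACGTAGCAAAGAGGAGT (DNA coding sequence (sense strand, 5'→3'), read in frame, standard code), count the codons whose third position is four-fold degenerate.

Codon 1 GGT (Gly): third position 4-fold.
Codon 2 AAC (Asn): third position 2-fold.
Codon 3 GTA (Val): third position 4-fold.
Codon 4 GCA (Ala): third position 4-fold.
Codon 5 AAG (Lys): third position 2-fold.
Codon 6 AGG (Arg): third position 2-fold.
Codon 7 AGT (Ser): third position 2-fold.
Four-fold degenerate third positions: 3.

3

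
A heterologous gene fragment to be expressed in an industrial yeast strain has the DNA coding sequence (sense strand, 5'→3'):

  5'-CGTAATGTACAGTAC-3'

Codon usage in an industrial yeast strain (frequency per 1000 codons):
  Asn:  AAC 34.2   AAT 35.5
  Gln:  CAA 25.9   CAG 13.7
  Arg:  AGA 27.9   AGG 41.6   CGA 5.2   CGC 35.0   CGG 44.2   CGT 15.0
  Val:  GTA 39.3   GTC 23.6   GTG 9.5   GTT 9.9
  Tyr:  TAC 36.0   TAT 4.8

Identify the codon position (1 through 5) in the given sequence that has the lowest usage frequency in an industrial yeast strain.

Codon 1 CGT (Arg): 15.0 per 1000.
Codon 2 AAT (Asn): 35.5 per 1000.
Codon 3 GTA (Val): 39.3 per 1000.
Codon 4 CAG (Gln): 13.7 per 1000.
Codon 5 TAC (Tyr): 36.0 per 1000.
Lowest frequency is 13.7 at codon 4.

4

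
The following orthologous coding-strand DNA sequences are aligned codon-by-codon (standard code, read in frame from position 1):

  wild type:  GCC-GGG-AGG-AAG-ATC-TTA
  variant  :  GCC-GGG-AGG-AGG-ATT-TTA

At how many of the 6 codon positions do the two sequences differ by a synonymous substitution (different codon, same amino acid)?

1

Codon 1: GCC Ala / GCC Ala — identical.
Codon 2: GGG Gly / GGG Gly — identical.
Codon 3: AGG Arg / AGG Arg — identical.
Codon 4: AAG Lys / AGG Arg — nonsynonymous.
Codon 5: ATC Ile / ATT Ile — synonymous.
Codon 6: TTA Leu / TTA Leu — identical.
Synonymous differences: 1.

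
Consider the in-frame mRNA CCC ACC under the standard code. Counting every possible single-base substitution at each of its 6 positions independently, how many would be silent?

6

Codon 1 (CCC, Pro): 3 synonymous substitutions.
Codon 2 (ACC, Thr): 3 synonymous substitutions.
Total: 3 + 3 = 6.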